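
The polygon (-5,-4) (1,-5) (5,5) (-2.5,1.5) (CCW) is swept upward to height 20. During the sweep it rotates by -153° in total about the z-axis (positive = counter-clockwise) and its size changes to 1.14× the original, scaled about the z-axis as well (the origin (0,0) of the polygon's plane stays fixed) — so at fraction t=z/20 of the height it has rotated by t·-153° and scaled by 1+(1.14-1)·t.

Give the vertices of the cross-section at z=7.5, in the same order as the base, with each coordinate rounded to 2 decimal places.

Cross-section at z=7.5: (-6.38,2.16) (-3.86,-3.72) (7.27,-1.59) (-0.09,3.07)

t = z/height = 7.5/20 = 0.375
s = 1 + (scale-1)·z/height = 1 + (1.14-1)·7.5/20 = 1.052500
θ = twist·z/height = -153°·7.5/20 = -57.3750° = -1.001383 rad
cos θ = 0.539138, sin θ = -0.842217 (intermediates below are computed at full precision and shown rounded to 5 d.p.)
v1: (-5,-4) → rotate → (-6.06456,2.05453) → ×s → (-6.38295,2.16240) → (-6.38,2.16)
v2: (1,-5) → rotate → (-3.67195,-3.53791) → ×s → (-3.86473,-3.72365) → (-3.86,-3.72)
v3: (5,5) → rotate → (6.90678,-1.51539) → ×s → (7.26938,-1.59495) → (7.27,-1.59)
v4: (-2.5,1.5) → rotate → (-0.08452,2.91425) → ×s → (-0.08896,3.06725) → (-0.09,3.07)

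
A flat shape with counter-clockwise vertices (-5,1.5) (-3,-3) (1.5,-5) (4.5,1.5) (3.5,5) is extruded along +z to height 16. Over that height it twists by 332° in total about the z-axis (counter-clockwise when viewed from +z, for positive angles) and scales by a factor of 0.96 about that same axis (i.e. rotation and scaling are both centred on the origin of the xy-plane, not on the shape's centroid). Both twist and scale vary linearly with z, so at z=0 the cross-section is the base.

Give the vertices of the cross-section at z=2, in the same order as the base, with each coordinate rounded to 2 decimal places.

Cross-section at z=2: (-4.72,-2.18) (-0.26,-4.21) (4.41,-2.74) (2.36,4.08) (-0.69,6.03)

t = z/height = 2/16 = 0.125
s = 1 + (scale-1)·z/height = 1 + (0.96-1)·2/16 = 0.995000
θ = twist·z/height = 332°·2/16 = 41.5000° = 0.724312 rad
cos θ = 0.748956, sin θ = 0.662620 (intermediates below are computed at full precision and shown rounded to 5 d.p.)
v1: (-5,1.5) → rotate → (-4.73871,-2.18967) → ×s → (-4.71502,-2.17872) → (-4.72,-2.18)
v2: (-3,-3) → rotate → (-0.25901,-4.23473) → ×s → (-0.25771,-4.21355) → (-0.26,-4.21)
v3: (1.5,-5) → rotate → (4.43653,-2.75085) → ×s → (4.41435,-2.73709) → (4.41,-2.74)
v4: (4.5,1.5) → rotate → (2.37637,4.10522) → ×s → (2.36449,4.08470) → (2.36,4.08)
v5: (3.5,5) → rotate → (-0.69176,6.06395) → ×s → (-0.68830,6.03363) → (-0.69,6.03)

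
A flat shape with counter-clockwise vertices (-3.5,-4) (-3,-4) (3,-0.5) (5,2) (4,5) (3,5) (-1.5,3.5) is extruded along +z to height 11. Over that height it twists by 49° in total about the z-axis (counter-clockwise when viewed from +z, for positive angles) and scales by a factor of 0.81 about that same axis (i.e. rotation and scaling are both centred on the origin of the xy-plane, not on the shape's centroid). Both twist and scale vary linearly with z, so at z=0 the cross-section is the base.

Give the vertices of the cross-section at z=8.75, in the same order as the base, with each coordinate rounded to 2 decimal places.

Cross-section at z=8.75: (-0.17,-4.51) (0.16,-4.24) (2.25,1.27) (2.23,3.99) (-0.03,5.44) (-0.69,4.90) (-2.86,1.51)

t = z/height = 8.75/11 = 0.795455
s = 1 + (scale-1)·z/height = 1 + (0.81-1)·8.75/11 = 0.848864
θ = twist·z/height = 49°·8.75/11 = 38.9773° = 0.680282 rad
cos θ = 0.777396, sin θ = 0.629012 (intermediates below are computed at full precision and shown rounded to 5 d.p.)
v1: (-3.5,-4) → rotate → (-0.20484,-5.31112) → ×s → (-0.17388,-4.50842) → (-0.17,-4.51)
v2: (-3,-4) → rotate → (0.18386,-4.99662) → ×s → (0.15607,-4.24145) → (0.16,-4.24)
v3: (3,-0.5) → rotate → (2.64669,1.49834) → ×s → (2.24668,1.27189) → (2.25,1.27)
v4: (5,2) → rotate → (2.62895,4.69985) → ×s → (2.23162,3.98953) → (2.23,3.99)
v5: (4,5) → rotate → (-0.03548,6.40303) → ×s → (-0.03012,5.43530) → (-0.03,5.44)
v6: (3,5) → rotate → (-0.81287,5.77401) → ×s → (-0.69002,4.90135) → (-0.69,4.90)
v7: (-1.5,3.5) → rotate → (-3.36764,1.77737) → ×s → (-2.85866,1.50874) → (-2.86,1.51)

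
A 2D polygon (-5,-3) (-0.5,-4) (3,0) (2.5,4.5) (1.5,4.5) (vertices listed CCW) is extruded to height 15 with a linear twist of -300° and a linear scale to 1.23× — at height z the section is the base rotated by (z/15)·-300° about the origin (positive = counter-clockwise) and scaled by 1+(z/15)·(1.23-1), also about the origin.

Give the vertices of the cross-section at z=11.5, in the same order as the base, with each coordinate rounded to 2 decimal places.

t = z/height = 11.5/15 = 0.766667
s = 1 + (scale-1)·z/height = 1 + (1.23-1)·11.5/15 = 1.176333
θ = twist·z/height = -300°·11.5/15 = -230.0000° = -4.014257 rad
cos θ = -0.642788, sin θ = 0.766044 (intermediates below are computed at full precision and shown rounded to 5 d.p.)
v1: (-5,-3) → rotate → (5.51207,-1.90186) → ×s → (6.48403,-2.23722) → (6.48,-2.24)
v2: (-0.5,-4) → rotate → (3.38557,2.18813) → ×s → (3.98256,2.57397) → (3.98,2.57)
v3: (3,0) → rotate → (-1.92836,2.29813) → ×s → (-2.26840,2.70337) → (-2.27,2.70)
v4: (2.5,4.5) → rotate → (-5.05417,-0.97743) → ×s → (-5.94539,-1.14979) → (-5.95,-1.15)
v5: (1.5,4.5) → rotate → (-4.41138,-1.74348) → ×s → (-5.18925,-2.05091) → (-5.19,-2.05)

Cross-section at z=11.5: (6.48,-2.24) (3.98,2.57) (-2.27,2.70) (-5.95,-1.15) (-5.19,-2.05)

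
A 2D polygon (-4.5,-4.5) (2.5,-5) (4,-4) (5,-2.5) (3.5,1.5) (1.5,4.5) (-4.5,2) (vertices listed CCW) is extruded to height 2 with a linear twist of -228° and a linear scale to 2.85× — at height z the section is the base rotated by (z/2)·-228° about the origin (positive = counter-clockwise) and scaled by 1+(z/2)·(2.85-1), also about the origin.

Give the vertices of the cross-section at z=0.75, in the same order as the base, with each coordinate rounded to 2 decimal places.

t = z/height = 0.75/2 = 0.375
s = 1 + (scale-1)·z/height = 1 + (2.85-1)·0.75/2 = 1.693750
θ = twist·z/height = -228°·0.75/2 = -85.5000° = -1.492257 rad
cos θ = 0.078459, sin θ = -0.996917 (intermediates below are computed at full precision and shown rounded to 5 d.p.)
v1: (-4.5,-4.5) → rotate → (-4.83919,4.13306) → ×s → (-8.19638,7.00037) → (-8.20,7.00)
v2: (2.5,-5) → rotate → (-4.78844,-2.88459) → ×s → (-8.11042,-4.88577) → (-8.11,-4.89)
v3: (4,-4) → rotate → (-3.67383,-4.30151) → ×s → (-6.22255,-7.28568) → (-6.22,-7.29)
v4: (5,-2.5) → rotate → (-2.10000,-5.18073) → ×s → (-3.55687,-8.77487) → (-3.56,-8.77)
v5: (3.5,1.5) → rotate → (1.76998,-3.37152) → ×s → (2.99791,-5.71052) → (3.00,-5.71)
v6: (1.5,4.5) → rotate → (4.60382,-1.14231) → ×s → (7.79771,-1.93479) → (7.80,-1.93)
v7: (-4.5,2) → rotate → (1.64077,4.64305) → ×s → (2.77905,7.86416) → (2.78,7.86)

Cross-section at z=0.75: (-8.20,7.00) (-8.11,-4.89) (-6.22,-7.29) (-3.56,-8.77) (3.00,-5.71) (7.80,-1.93) (2.78,7.86)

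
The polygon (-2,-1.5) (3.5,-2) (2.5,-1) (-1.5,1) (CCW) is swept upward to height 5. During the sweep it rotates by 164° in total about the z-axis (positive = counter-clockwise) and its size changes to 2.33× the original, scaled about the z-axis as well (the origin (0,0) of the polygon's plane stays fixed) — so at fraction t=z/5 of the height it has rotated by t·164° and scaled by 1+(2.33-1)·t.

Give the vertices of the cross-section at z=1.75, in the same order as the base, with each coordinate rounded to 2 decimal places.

Cross-section at z=1.75: (0.27,-3.65) (5.23,2.74) (3.21,2.30) (-2.42,-1.06)

t = z/height = 1.75/5 = 0.35
s = 1 + (scale-1)·z/height = 1 + (2.33-1)·1.75/5 = 1.465500
θ = twist·z/height = 164°·1.75/5 = 57.4000° = 1.001819 rad
cos θ = 0.538771, sin θ = 0.842452 (intermediates below are computed at full precision and shown rounded to 5 d.p.)
v1: (-2,-1.5) → rotate → (0.18614,-2.49306) → ×s → (0.27278,-3.65358) → (0.27,-3.65)
v2: (3.5,-2) → rotate → (3.57060,1.87104) → ×s → (5.23272,2.74201) → (5.23,2.74)
v3: (2.5,-1) → rotate → (2.18938,1.56736) → ×s → (3.20854,2.29697) → (3.21,2.30)
v4: (-1.5,1) → rotate → (-1.65061,-0.72491) → ×s → (-2.41897,-1.06235) → (-2.42,-1.06)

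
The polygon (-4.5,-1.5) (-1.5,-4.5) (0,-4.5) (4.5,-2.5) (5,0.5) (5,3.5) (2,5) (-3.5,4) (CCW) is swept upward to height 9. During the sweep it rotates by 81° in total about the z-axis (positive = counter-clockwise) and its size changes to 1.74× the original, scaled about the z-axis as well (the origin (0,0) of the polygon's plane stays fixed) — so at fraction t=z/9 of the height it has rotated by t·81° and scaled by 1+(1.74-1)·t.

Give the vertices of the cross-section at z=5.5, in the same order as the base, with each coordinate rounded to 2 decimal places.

t = z/height = 5.5/9 = 0.611111
s = 1 + (scale-1)·z/height = 1 + (1.74-1)·5.5/9 = 1.452222
θ = twist·z/height = 81°·5.5/9 = 49.5000° = 0.863938 rad
cos θ = 0.649448, sin θ = 0.760406 (intermediates below are computed at full precision and shown rounded to 5 d.p.)
v1: (-4.5,-1.5) → rotate → (-1.78191,-4.39600) → ×s → (-2.58773,-6.38397) → (-2.59,-6.38)
v2: (-1.5,-4.5) → rotate → (2.44765,-4.06313) → ×s → (3.55454,-5.90056) → (3.55,-5.90)
v3: (0,-4.5) → rotate → (3.42183,-2.92252) → ×s → (4.96925,-4.24414) → (4.97,-4.24)
v4: (4.5,-2.5) → rotate → (4.82353,1.79821) → ×s → (7.00484,2.61140) → (7.00,2.61)
v5: (5,0.5) → rotate → (2.86704,4.12675) → ×s → (4.16358,5.99296) → (4.16,5.99)
v6: (5,3.5) → rotate → (0.58582,6.07510) → ×s → (0.85074,8.82239) → (0.85,8.82)
v7: (2,5) → rotate → (-2.50313,4.76805) → ×s → (-3.63511,6.92427) → (-3.64,6.92)
v8: (-3.5,4) → rotate → (-5.31469,-0.06363) → ×s → (-7.71811,-0.09240) → (-7.72,-0.09)

Cross-section at z=5.5: (-2.59,-6.38) (3.55,-5.90) (4.97,-4.24) (7.00,2.61) (4.16,5.99) (0.85,8.82) (-3.64,6.92) (-7.72,-0.09)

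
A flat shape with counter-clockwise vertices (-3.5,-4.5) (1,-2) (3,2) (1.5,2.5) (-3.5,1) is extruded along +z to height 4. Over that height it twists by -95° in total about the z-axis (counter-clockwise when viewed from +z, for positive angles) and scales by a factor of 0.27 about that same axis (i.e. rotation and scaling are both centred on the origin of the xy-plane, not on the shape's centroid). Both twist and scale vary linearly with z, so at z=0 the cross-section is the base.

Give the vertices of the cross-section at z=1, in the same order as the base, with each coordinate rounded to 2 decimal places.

Cross-section at z=1: (-4.10,-2.21) (0.09,-1.83) (2.90,0.51) (1.95,1.38) (-2.29,1.90)

t = z/height = 1/4 = 0.25
s = 1 + (scale-1)·z/height = 1 + (0.27-1)·1/4 = 0.817500
θ = twist·z/height = -95°·1/4 = -23.7500° = -0.414516 rad
cos θ = 0.915311, sin θ = -0.402747 (intermediates below are computed at full precision and shown rounded to 5 d.p.)
v1: (-3.5,-4.5) → rotate → (-5.01595,-2.70929) → ×s → (-4.10054,-2.21484) → (-4.10,-2.21)
v2: (1,-2) → rotate → (0.10982,-2.23337) → ×s → (0.08978,-1.82578) → (0.09,-1.83)
v3: (3,2) → rotate → (3.55143,0.62238) → ×s → (2.90329,0.50880) → (2.90,0.51)
v4: (1.5,2.5) → rotate → (2.37983,1.68416) → ×s → (1.94551,1.37680) → (1.95,1.38)
v5: (-3.5,1) → rotate → (-2.80084,2.32492) → ×s → (-2.28969,1.90063) → (-2.29,1.90)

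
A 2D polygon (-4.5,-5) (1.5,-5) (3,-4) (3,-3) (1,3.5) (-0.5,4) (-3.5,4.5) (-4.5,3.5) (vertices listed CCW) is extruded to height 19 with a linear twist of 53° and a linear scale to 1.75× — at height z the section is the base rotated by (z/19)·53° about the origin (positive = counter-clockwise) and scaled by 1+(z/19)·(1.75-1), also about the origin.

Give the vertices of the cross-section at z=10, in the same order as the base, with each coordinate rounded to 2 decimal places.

Cross-section at z=10: (-2.28,-9.10) (5.11,-5.18) (6.31,-2.97) (5.66,-1.74) (-1.05,4.97) (-3.23,4.60) (-7.25,3.26) (-7.83,1.38)

t = z/height = 10/19 = 0.526316
s = 1 + (scale-1)·z/height = 1 + (1.75-1)·10/19 = 1.394737
θ = twist·z/height = 53°·10/19 = 27.8947° = 0.486855 rad
cos θ = 0.883809, sin θ = 0.467849 (intermediates below are computed at full precision and shown rounded to 5 d.p.)
v1: (-4.5,-5) → rotate → (-1.63790,-6.52436) → ×s → (-2.28443,-9.09977) → (-2.28,-9.10)
v2: (1.5,-5) → rotate → (3.66496,-3.71727) → ×s → (5.11165,-5.18461) → (5.11,-5.18)
v3: (3,-4) → rotate → (4.52282,-2.13169) → ×s → (6.30814,-2.97314) → (6.31,-2.97)
v4: (3,-3) → rotate → (4.05497,-1.24788) → ×s → (5.65562,-1.74046) → (5.66,-1.74)
v5: (1,3.5) → rotate → (-0.75366,3.56118) → ×s → (-1.05116,4.96691) → (-1.05,4.97)
v6: (-0.5,4) → rotate → (-2.31330,3.30131) → ×s → (-3.22644,4.60446) → (-3.23,4.60)
v7: (-3.5,4.5) → rotate → (-5.19865,2.33967) → ×s → (-7.25075,3.26322) → (-7.25,3.26)
v8: (-4.5,3.5) → rotate → (-5.61461,0.98801) → ×s → (-7.83090,1.37802) → (-7.83,1.38)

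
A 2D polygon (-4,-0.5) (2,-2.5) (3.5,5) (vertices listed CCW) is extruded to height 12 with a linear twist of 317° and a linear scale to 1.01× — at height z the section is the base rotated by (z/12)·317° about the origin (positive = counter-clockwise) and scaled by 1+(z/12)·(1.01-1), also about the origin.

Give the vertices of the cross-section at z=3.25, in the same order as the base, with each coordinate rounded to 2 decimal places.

Cross-section at z=3.25: (0.21,-4.04) (2.65,1.82) (-4.75,3.86)

t = z/height = 3.25/12 = 0.270833
s = 1 + (scale-1)·z/height = 1 + (1.01-1)·3.25/12 = 1.002708
θ = twist·z/height = 317°·3.25/12 = 85.8542° = 1.498438 rad
cos θ = 0.072295, sin θ = 0.997383 (intermediates below are computed at full precision and shown rounded to 5 d.p.)
v1: (-4,-0.5) → rotate → (0.20951,-4.02568) → ×s → (0.21008,-4.03658) → (0.21,-4.04)
v2: (2,-2.5) → rotate → (2.63805,1.81403) → ×s → (2.64519,1.81894) → (2.65,1.82)
v3: (3.5,5) → rotate → (-4.73388,3.85232) → ×s → (-4.74670,3.86275) → (-4.75,3.86)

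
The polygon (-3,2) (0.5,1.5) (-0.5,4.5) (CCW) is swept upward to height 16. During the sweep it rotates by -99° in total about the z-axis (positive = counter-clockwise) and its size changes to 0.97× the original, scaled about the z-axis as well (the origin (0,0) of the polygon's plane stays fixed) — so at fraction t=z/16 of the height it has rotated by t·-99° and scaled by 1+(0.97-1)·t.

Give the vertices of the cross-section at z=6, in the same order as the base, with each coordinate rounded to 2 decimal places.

t = z/height = 6/16 = 0.375
s = 1 + (scale-1)·z/height = 1 + (0.97-1)·6/16 = 0.988750
θ = twist·z/height = -99°·6/16 = -37.1250° = -0.647953 rad
cos θ = 0.797321, sin θ = -0.603556 (intermediates below are computed at full precision and shown rounded to 5 d.p.)
v1: (-3,2) → rotate → (-1.18485,3.40531) → ×s → (-1.17152,3.36700) → (-1.17,3.37)
v2: (0.5,1.5) → rotate → (1.30399,0.89420) → ×s → (1.28932,0.88414) → (1.29,0.88)
v3: (-0.5,4.5) → rotate → (2.31734,3.88972) → ×s → (2.29127,3.84596) → (2.29,3.85)

Cross-section at z=6: (-1.17,3.37) (1.29,0.88) (2.29,3.85)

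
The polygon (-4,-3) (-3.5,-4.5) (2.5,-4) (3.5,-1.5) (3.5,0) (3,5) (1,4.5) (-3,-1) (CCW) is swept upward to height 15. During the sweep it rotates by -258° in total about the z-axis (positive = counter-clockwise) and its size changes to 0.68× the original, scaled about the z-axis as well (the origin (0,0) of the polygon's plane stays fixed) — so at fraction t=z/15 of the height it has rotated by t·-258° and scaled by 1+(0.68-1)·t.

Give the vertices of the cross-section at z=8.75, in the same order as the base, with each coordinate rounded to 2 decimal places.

Cross-section at z=8.75: (1.63,3.73) (0.68,4.59) (-3.37,1.83) (-3.08,-0.34) (-2.48,-1.40) (-0.12,-4.74) (1.09,-3.59) (1.72,1.91)

t = z/height = 8.75/15 = 0.583333
s = 1 + (scale-1)·z/height = 1 + (0.68-1)·8.75/15 = 0.813333
θ = twist·z/height = -258°·8.75/15 = -150.5000° = -2.626721 rad
cos θ = -0.870356, sin θ = -0.492424 (intermediates below are computed at full precision and shown rounded to 5 d.p.)
v1: (-4,-3) → rotate → (2.00415,4.58076) → ×s → (1.63004,3.72569) → (1.63,3.73)
v2: (-3.5,-4.5) → rotate → (0.83034,5.64008) → ×s → (0.67534,4.58727) → (0.68,4.59)
v3: (2.5,-4) → rotate → (-4.14558,2.25036) → ×s → (-3.37174,1.83030) → (-3.37,1.83)
v4: (3.5,-1.5) → rotate → (-3.78488,-0.41795) → ×s → (-3.07837,-0.33993) → (-3.08,-0.34)
v5: (3.5,0) → rotate → (-3.04624,-1.72348) → ×s → (-2.47761,-1.40177) → (-2.48,-1.40)
v6: (3,5) → rotate → (-0.14895,-5.82905) → ×s → (-0.12115,-4.74096) → (-0.12,-4.74)
v7: (1,4.5) → rotate → (1.34555,-4.40902) → ×s → (1.09438,-3.58601) → (1.09,-3.59)
v8: (-3,-1) → rotate → (2.11864,2.34763) → ×s → (1.72316,1.90940) → (1.72,1.91)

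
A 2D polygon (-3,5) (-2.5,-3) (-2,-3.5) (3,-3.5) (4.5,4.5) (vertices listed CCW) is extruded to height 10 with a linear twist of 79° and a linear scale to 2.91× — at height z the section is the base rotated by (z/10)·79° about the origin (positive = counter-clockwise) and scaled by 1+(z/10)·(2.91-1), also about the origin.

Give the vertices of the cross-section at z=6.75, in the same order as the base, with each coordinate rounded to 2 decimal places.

Cross-section at z=6.75: (-13.28,1.33) (2.09,-8.69) (3.69,-8.46) (10.53,0.72) (-2.11,14.42)

t = z/height = 6.75/10 = 0.675
s = 1 + (scale-1)·z/height = 1 + (2.91-1)·6.75/10 = 2.289250
θ = twist·z/height = 79°·6.75/10 = 53.3250° = 0.930697 rad
cos θ = 0.597275, sin θ = 0.802036 (intermediates below are computed at full precision and shown rounded to 5 d.p.)
v1: (-3,5) → rotate → (-5.80201,0.58027) → ×s → (-13.28225,1.32838) → (-13.28,1.33)
v2: (-2.5,-3) → rotate → (0.91292,-3.79692) → ×s → (2.08990,-8.69209) → (2.09,-8.69)
v3: (-2,-3.5) → rotate → (1.61258,-3.69454) → ×s → (3.69159,-8.45772) → (3.69,-8.46)
v4: (3,-3.5) → rotate → (4.59895,0.31565) → ×s → (10.52815,0.72259) → (10.53,0.72)
v5: (4.5,4.5) → rotate → (-0.92142,6.29690) → ×s → (-2.10937,14.41518) → (-2.11,14.42)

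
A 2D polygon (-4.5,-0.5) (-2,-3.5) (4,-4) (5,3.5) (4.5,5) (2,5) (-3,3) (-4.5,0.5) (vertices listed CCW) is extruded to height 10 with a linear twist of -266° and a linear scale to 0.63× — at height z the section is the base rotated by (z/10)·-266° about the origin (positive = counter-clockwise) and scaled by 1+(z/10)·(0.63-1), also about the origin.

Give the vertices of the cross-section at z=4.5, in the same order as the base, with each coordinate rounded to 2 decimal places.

Cross-section at z=4.5: (1.50,3.46) (-1.71,2.89) (-4.55,-1.24) (0.47,-5.07) (1.76,-5.32) (2.79,-3.51) (3.41,0.93) (2.22,3.05)

t = z/height = 4.5/10 = 0.45
s = 1 + (scale-1)·z/height = 1 + (0.63-1)·4.5/10 = 0.833500
θ = twist·z/height = -266°·4.5/10 = -119.7000° = -2.089159 rad
cos θ = -0.495459, sin θ = -0.868632 (intermediates below are computed at full precision and shown rounded to 5 d.p.)
v1: (-4.5,-0.5) → rotate → (1.79525,4.15657) → ×s → (1.49634,3.46450) → (1.50,3.46)
v2: (-2,-3.5) → rotate → (-2.04929,3.47137) → ×s → (-1.70809,2.89339) → (-1.71,2.89)
v3: (4,-4) → rotate → (-5.45636,-1.49269) → ×s → (-4.54788,-1.24416) → (-4.55,-1.24)
v4: (5,3.5) → rotate → (0.56292,-6.07726) → ×s → (0.46919,-5.06540) → (0.47,-5.07)
v5: (4.5,5) → rotate → (2.11359,-6.38614) → ×s → (1.76168,-5.32284) → (1.76,-5.32)
v6: (2,5) → rotate → (3.35224,-4.21456) → ×s → (2.79409,-3.51283) → (2.79,-3.51)
v7: (-3,3) → rotate → (4.09227,1.11952) → ×s → (3.41091,0.93312) → (3.41,0.93)
v8: (-4.5,0.5) → rotate → (2.66388,3.66111) → ×s → (2.22034,3.05154) → (2.22,3.05)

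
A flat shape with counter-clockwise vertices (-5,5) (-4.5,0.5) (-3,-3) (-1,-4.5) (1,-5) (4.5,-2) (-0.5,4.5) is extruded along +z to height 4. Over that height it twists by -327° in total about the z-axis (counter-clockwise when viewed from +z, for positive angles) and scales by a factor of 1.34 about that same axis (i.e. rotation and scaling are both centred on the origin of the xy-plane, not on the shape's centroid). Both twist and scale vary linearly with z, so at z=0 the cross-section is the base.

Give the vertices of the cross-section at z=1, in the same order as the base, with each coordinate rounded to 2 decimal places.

t = z/height = 1/4 = 0.25
s = 1 + (scale-1)·z/height = 1 + (1.34-1)·1/4 = 1.085000
θ = twist·z/height = -327°·1/4 = -81.7500° = -1.426807 rad
cos θ = 0.143493, sin θ = -0.989651 (intermediates below are computed at full precision and shown rounded to 5 d.p.)
v1: (-5,5) → rotate → (4.23079,5.66572) → ×s → (4.59041,6.14731) → (4.59,6.15)
v2: (-4.5,0.5) → rotate → (-0.15089,4.52518) → ×s → (-0.16372,4.90982) → (-0.16,4.91)
v3: (-3,-3) → rotate → (-3.39943,2.53848) → ×s → (-3.68838,2.75425) → (-3.69,2.75)
v4: (-1,-4.5) → rotate → (-4.59692,0.34393) → ×s → (-4.98766,0.37317) → (-4.99,0.37)
v5: (1,-5) → rotate → (-4.80476,-1.70711) → ×s → (-5.21317,-1.85222) → (-5.21,-1.85)
v6: (4.5,-2) → rotate → (-1.33359,-4.74042) → ×s → (-1.44694,-5.14335) → (-1.45,-5.14)
v7: (-0.5,4.5) → rotate → (4.38168,1.14054) → ×s → (4.75413,1.23749) → (4.75,1.24)

Cross-section at z=1: (4.59,6.15) (-0.16,4.91) (-3.69,2.75) (-4.99,0.37) (-5.21,-1.85) (-1.45,-5.14) (4.75,1.24)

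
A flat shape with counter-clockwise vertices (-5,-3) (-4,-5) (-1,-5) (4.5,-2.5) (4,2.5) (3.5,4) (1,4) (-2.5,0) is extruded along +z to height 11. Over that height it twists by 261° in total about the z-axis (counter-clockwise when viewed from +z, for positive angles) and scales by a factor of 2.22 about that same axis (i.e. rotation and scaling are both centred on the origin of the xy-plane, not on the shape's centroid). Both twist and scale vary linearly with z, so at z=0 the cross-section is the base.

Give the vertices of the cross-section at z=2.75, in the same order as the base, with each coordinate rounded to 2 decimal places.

t = z/height = 2.75/11 = 0.25
s = 1 + (scale-1)·z/height = 1 + (2.22-1)·2.75/11 = 1.305000
θ = twist·z/height = 261°·2.75/11 = 65.2500° = 1.138827 rad
cos θ = 0.418660, sin θ = 0.908143 (intermediates below are computed at full precision and shown rounded to 5 d.p.)
v1: (-5,-3) → rotate → (0.63113,-5.79670) → ×s → (0.82363,-7.56469) → (0.82,-7.56)
v2: (-4,-5) → rotate → (2.86608,-5.72587) → ×s → (3.74023,-7.47226) → (3.74,-7.47)
v3: (-1,-5) → rotate → (4.12206,-3.00144) → ×s → (5.37928,-3.91688) → (5.38,-3.92)
v4: (4.5,-2.5) → rotate → (4.15433,3.03999) → ×s → (5.42140,3.96719) → (5.42,3.97)
v5: (4,2.5) → rotate → (-0.59572,4.67922) → ×s → (-0.77741,6.10638) → (-0.78,6.11)
v6: (3.5,4) → rotate → (-2.16726,4.85314) → ×s → (-2.82828,6.33335) → (-2.83,6.33)
v7: (1,4) → rotate → (-3.21391,2.58278) → ×s → (-4.19416,3.37053) → (-4.19,3.37)
v8: (-2.5,0) → rotate → (-1.04665,-2.27036) → ×s → (-1.36588,-2.96282) → (-1.37,-2.96)

Cross-section at z=2.75: (0.82,-7.56) (3.74,-7.47) (5.38,-3.92) (5.42,3.97) (-0.78,6.11) (-2.83,6.33) (-4.19,3.37) (-1.37,-2.96)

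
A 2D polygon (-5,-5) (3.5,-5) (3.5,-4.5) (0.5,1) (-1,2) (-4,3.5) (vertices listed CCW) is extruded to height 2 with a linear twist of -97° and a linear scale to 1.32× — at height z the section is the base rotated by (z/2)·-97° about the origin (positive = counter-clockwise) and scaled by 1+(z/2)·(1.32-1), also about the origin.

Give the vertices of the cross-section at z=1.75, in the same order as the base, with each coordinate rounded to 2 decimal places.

t = z/height = 1.75/2 = 0.875
s = 1 + (scale-1)·z/height = 1 + (1.32-1)·1.75/2 = 1.280000
θ = twist·z/height = -97°·1.75/2 = -84.8750° = -1.481348 rad
cos θ = 0.089329, sin θ = -0.996002 (intermediates below are computed at full precision and shown rounded to 5 d.p.)
v1: (-5,-5) → rotate → (-5.42666,4.53337) → ×s → (-6.94612,5.80271) → (-6.95,5.80)
v2: (3.5,-5) → rotate → (-4.66736,-3.93265) → ×s → (-5.97422,-5.03379) → (-5.97,-5.03)
v3: (3.5,-4.5) → rotate → (-4.16936,-3.88799) → ×s → (-5.33678,-4.97662) → (-5.34,-4.98)
v4: (0.5,1) → rotate → (1.04067,-0.40867) → ×s → (1.33205,-0.52310) → (1.33,-0.52)
v5: (-1,2) → rotate → (1.90268,1.17466) → ×s → (2.43542,1.50356) → (2.44,1.50)
v6: (-4,3.5) → rotate → (3.12869,4.29666) → ×s → (4.00473,5.49972) → (4.00,5.50)

Cross-section at z=1.75: (-6.95,5.80) (-5.97,-5.03) (-5.34,-4.98) (1.33,-0.52) (2.44,1.50) (4.00,5.50)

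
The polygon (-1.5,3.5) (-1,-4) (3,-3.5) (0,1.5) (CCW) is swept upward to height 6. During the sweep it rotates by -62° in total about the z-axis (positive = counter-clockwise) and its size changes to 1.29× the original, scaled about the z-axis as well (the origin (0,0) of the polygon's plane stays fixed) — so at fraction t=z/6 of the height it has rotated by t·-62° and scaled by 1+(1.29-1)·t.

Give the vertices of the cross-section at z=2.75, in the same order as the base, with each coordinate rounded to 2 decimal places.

Cross-section at z=2.75: (0.39,4.30) (-3.15,-3.45) (1.10,-5.10) (0.81,1.49)

t = z/height = 2.75/6 = 0.458333
s = 1 + (scale-1)·z/height = 1 + (1.29-1)·2.75/6 = 1.132917
θ = twist·z/height = -62°·2.75/6 = -28.4167° = -0.495964 rad
cos θ = 0.879510, sin θ = -0.475880 (intermediates below are computed at full precision and shown rounded to 5 d.p.)
v1: (-1.5,3.5) → rotate → (0.34631,3.79211) → ×s → (0.39235,4.29614) → (0.39,4.30)
v2: (-1,-4) → rotate → (-2.78303,-3.04216) → ×s → (-3.15294,-3.44651) → (-3.15,-3.45)
v3: (3,-3.5) → rotate → (0.97295,-4.50593) → ×s → (1.10227,-5.10484) → (1.10,-5.10)
v4: (0,1.5) → rotate → (0.71382,1.31927) → ×s → (0.80870,1.49462) → (0.81,1.49)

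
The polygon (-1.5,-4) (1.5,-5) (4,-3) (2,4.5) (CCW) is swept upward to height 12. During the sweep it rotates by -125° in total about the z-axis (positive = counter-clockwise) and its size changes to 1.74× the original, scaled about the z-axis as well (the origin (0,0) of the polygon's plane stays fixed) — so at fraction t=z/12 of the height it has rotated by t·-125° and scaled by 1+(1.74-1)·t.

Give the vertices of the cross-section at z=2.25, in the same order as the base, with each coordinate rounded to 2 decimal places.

Cross-section at z=2.25: (-3.38,-3.50) (-0.70,-5.90) (2.82,-4.95) (4.13,3.80)

t = z/height = 2.25/12 = 0.1875
s = 1 + (scale-1)·z/height = 1 + (1.74-1)·2.25/12 = 1.138750
θ = twist·z/height = -125°·2.25/12 = -23.4375° = -0.409062 rad
cos θ = 0.917494, sin θ = -0.397748 (intermediates below are computed at full precision and shown rounded to 5 d.p.)
v1: (-1.5,-4) → rotate → (-2.96724,-3.07336) → ×s → (-3.37894,-3.49978) → (-3.38,-3.50)
v2: (1.5,-5) → rotate → (-0.61250,-5.18410) → ×s → (-0.69749,-5.90339) → (-0.70,-5.90)
v3: (4,-3) → rotate → (2.47673,-4.34348) → ×s → (2.82038,-4.94613) → (2.82,-4.95)
v4: (2,4.5) → rotate → (3.62486,3.33323) → ×s → (4.12781,3.79571) → (4.13,3.80)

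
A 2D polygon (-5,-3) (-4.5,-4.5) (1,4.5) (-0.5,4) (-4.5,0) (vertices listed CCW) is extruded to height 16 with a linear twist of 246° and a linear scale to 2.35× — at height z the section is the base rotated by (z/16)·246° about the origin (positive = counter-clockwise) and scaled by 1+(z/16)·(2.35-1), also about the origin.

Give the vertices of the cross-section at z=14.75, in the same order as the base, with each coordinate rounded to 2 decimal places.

Cross-section at z=14.75: (2.78,12.79) (-0.44,14.28) (5.82,-8.55) (7.31,-5.33) (6.92,7.36)

t = z/height = 14.75/16 = 0.921875
s = 1 + (scale-1)·z/height = 1 + (2.35-1)·14.75/16 = 2.244531
θ = twist·z/height = 246°·14.75/16 = 226.7813° = 3.958079 rad
cos θ = -0.684786, sin θ = -0.728745 (intermediates below are computed at full precision and shown rounded to 5 d.p.)
v1: (-5,-3) → rotate → (1.23769,5.69808) → ×s → (2.77804,12.78952) → (2.78,12.79)
v2: (-4.5,-4.5) → rotate → (-0.19782,6.36089) → ×s → (-0.44400,14.27721) → (-0.44,14.28)
v3: (1,4.5) → rotate → (2.59456,-3.81028) → ×s → (5.82358,-8.55229) → (5.82,-8.55)
v4: (-0.5,4) → rotate → (3.25737,-2.37477) → ×s → (7.31127,-5.33025) → (7.31,-5.33)
v5: (-4.5,0) → rotate → (3.08154,3.27935) → ×s → (6.91660,7.36060) → (6.92,7.36)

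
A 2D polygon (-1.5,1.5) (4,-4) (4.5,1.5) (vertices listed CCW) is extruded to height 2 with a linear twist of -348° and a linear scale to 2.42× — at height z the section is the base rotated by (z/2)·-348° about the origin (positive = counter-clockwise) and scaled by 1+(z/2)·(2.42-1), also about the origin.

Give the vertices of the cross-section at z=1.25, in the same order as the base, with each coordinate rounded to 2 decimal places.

t = z/height = 1.25/2 = 0.625
s = 1 + (scale-1)·z/height = 1 + (2.42-1)·1.25/2 = 1.887500
θ = twist·z/height = -348°·1.25/2 = -217.5000° = -3.796091 rad
cos θ = -0.793353, sin θ = 0.608761 (intermediates below are computed at full precision and shown rounded to 5 d.p.)
v1: (-1.5,1.5) → rotate → (0.27689,-2.10317) → ×s → (0.52263,-3.96974) → (0.52,-3.97)
v2: (4,-4) → rotate → (-0.73837,5.60846) → ×s → (-1.39367,10.58597) → (-1.39,10.59)
v3: (4.5,1.5) → rotate → (-4.48323,1.54940) → ×s → (-8.46210,2.92449) → (-8.46,2.92)

Cross-section at z=1.25: (0.52,-3.97) (-1.39,10.59) (-8.46,2.92)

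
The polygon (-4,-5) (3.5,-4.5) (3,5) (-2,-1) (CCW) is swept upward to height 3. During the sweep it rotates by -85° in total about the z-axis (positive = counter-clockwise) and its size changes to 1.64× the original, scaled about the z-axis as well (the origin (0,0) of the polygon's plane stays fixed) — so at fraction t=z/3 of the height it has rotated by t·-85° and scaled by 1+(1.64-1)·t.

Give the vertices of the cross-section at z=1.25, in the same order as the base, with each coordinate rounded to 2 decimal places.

t = z/height = 1.25/3 = 0.416667
s = 1 + (scale-1)·z/height = 1 + (1.64-1)·1.25/3 = 1.266667
θ = twist·z/height = -85°·1.25/3 = -35.4167° = -0.618137 rad
cos θ = 0.814959, sin θ = -0.579518 (intermediates below are computed at full precision and shown rounded to 5 d.p.)
v1: (-4,-5) → rotate → (-6.15743,-1.75672) → ×s → (-7.79941,-2.22518) → (-7.80,-2.23)
v2: (3.5,-4.5) → rotate → (0.24453,-5.69563) → ×s → (0.30973,-7.21447) → (0.31,-7.21)
v3: (3,5) → rotate → (5.34247,2.33624) → ×s → (6.76713,2.95924) → (6.77,2.96)
v4: (-2,-1) → rotate → (-2.20944,0.34408) → ×s → (-2.79862,0.43583) → (-2.80,0.44)

Cross-section at z=1.25: (-7.80,-2.23) (0.31,-7.21) (6.77,2.96) (-2.80,0.44)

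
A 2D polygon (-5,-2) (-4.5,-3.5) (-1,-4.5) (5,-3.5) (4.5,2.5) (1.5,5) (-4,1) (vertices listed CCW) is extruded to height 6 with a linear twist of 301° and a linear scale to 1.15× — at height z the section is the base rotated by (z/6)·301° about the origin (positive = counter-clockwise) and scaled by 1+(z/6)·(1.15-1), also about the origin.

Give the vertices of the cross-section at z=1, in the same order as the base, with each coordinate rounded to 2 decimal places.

Cross-section at z=1: (-1.71,-5.25) (-0.20,-5.84) (2.89,-3.74) (6.04,1.64) (0.99,5.18) (-2.95,4.46) (-3.41,-2.49)

t = z/height = 1/6 = 0.166667
s = 1 + (scale-1)·z/height = 1 + (1.15-1)·1/6 = 1.025000
θ = twist·z/height = 301°·1/6 = 50.1667° = 0.875574 rad
cos θ = 0.640557, sin θ = 0.767911 (intermediates below are computed at full precision and shown rounded to 5 d.p.)
v1: (-5,-2) → rotate → (-1.66696,-5.12067) → ×s → (-1.70863,-5.24868) → (-1.71,-5.25)
v2: (-4.5,-3.5) → rotate → (-0.19482,-5.69755) → ×s → (-0.19969,-5.83999) → (-0.20,-5.84)
v3: (-1,-4.5) → rotate → (2.81504,-3.65042) → ×s → (2.88542,-3.74168) → (2.89,-3.74)
v4: (5,-3.5) → rotate → (5.89047,1.59761) → ×s → (6.03773,1.63755) → (6.04,1.64)
v5: (4.5,2.5) → rotate → (0.96273,5.05699) → ×s → (0.98680,5.18342) → (0.99,5.18)
v6: (1.5,5) → rotate → (-2.87872,4.35465) → ×s → (-2.95069,4.46352) → (-2.95,4.46)
v7: (-4,1) → rotate → (-3.33014,-2.43109) → ×s → (-3.41339,-2.49186) → (-3.41,-2.49)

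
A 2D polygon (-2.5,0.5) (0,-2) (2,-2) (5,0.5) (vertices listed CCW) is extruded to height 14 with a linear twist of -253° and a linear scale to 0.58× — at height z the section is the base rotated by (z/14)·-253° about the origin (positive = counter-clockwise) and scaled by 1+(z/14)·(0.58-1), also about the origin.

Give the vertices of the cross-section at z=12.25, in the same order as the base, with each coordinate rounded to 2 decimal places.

Cross-section at z=12.25: (0.98,-1.28) (0.84,0.95) (-0.11,1.79) (-2.58,1.85)

t = z/height = 12.25/14 = 0.875
s = 1 + (scale-1)·z/height = 1 + (0.58-1)·12.25/14 = 0.632500
θ = twist·z/height = -253°·12.25/14 = -221.3750° = -3.863723 rad
cos θ = -0.750400, sin θ = 0.660985 (intermediates below are computed at full precision and shown rounded to 5 d.p.)
v1: (-2.5,0.5) → rotate → (1.54551,-2.02766) → ×s → (0.97753,-1.28250) → (0.98,-1.28)
v2: (0,-2) → rotate → (1.32197,1.50080) → ×s → (0.83615,0.94926) → (0.84,0.95)
v3: (2,-2) → rotate → (-0.17883,2.82277) → ×s → (-0.11311,1.78540) → (-0.11,1.79)
v4: (5,0.5) → rotate → (-4.08249,2.92972) → ×s → (-2.58217,1.85305) → (-2.58,1.85)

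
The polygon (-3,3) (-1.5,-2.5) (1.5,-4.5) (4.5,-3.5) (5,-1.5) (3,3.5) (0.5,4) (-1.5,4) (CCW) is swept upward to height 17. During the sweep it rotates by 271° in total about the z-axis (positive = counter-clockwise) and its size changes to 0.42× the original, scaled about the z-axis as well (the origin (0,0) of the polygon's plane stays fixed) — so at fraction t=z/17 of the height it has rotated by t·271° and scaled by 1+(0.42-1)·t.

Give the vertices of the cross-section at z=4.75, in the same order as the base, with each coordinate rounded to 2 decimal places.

t = z/height = 4.75/17 = 0.279412
s = 1 + (scale-1)·z/height = 1 + (0.42-1)·4.75/17 = 0.837941
θ = twist·z/height = 271°·4.75/17 = 75.7206° = 1.321574 rad
cos θ = 0.246651, sin θ = 0.969104 (intermediates below are computed at full precision and shown rounded to 5 d.p.)
v1: (-3,3) → rotate → (-3.64727,-2.16736) → ×s → (-3.05619,-1.81612) → (-3.06,-1.82)
v2: (-1.5,-2.5) → rotate → (2.05278,-2.07028) → ×s → (1.72011,-1.73478) → (1.72,-1.73)
v3: (1.5,-4.5) → rotate → (4.73095,0.34373) → ×s → (3.96425,0.28802) → (3.96,0.29)
v4: (4.5,-3.5) → rotate → (4.50179,3.49769) → ×s → (3.77224,2.93086) → (3.77,2.93)
v5: (5,-1.5) → rotate → (2.68691,4.47555) → ×s → (2.25147,3.75024) → (2.25,3.75)
v6: (3,3.5) → rotate → (-2.65191,3.77059) → ×s → (-2.22215,3.15953) → (-2.22,3.16)
v7: (0.5,4) → rotate → (-3.75309,1.47116) → ×s → (-3.14487,1.23274) → (-3.14,1.23)
v8: (-1.5,4) → rotate → (-4.24639,-0.46705) → ×s → (-3.55823,-0.39136) → (-3.56,-0.39)

Cross-section at z=4.75: (-3.06,-1.82) (1.72,-1.73) (3.96,0.29) (3.77,2.93) (2.25,3.75) (-2.22,3.16) (-3.14,1.23) (-3.56,-0.39)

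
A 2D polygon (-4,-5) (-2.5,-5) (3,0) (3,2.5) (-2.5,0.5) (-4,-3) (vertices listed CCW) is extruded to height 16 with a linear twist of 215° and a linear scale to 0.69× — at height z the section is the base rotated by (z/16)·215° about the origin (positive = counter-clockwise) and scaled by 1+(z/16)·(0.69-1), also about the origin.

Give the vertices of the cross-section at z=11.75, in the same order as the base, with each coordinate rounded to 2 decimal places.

Cross-section at z=11.75: (4.32,2.41) (3.24,2.85) (-2.15,0.87) (-2.87,-0.92) (1.64,-1.08) (3.73,0.98)

t = z/height = 11.75/16 = 0.734375
s = 1 + (scale-1)·z/height = 1 + (0.69-1)·11.75/16 = 0.772344
θ = twist·z/height = 215°·11.75/16 = 157.8906° = 2.755711 rad
cos θ = -0.926467, sin θ = 0.376376 (intermediates below are computed at full precision and shown rounded to 5 d.p.)
v1: (-4,-5) → rotate → (5.58775,3.12683) → ×s → (4.31566,2.41499) → (4.32,2.41)
v2: (-2.5,-5) → rotate → (4.19805,3.69140) → ×s → (3.24234,2.85103) → (3.24,2.85)
v3: (3,0) → rotate → (-2.77940,1.12913) → ×s → (-2.14665,0.87207) → (-2.15,0.87)
v4: (3,2.5) → rotate → (-3.72034,-1.18704) → ×s → (-2.87338,-0.91680) → (-2.87,-0.92)
v5: (-2.5,0.5) → rotate → (2.12798,-1.40417) → ×s → (1.64353,-1.08450) → (1.64,-1.08)
v6: (-4,-3) → rotate → (4.83500,1.27390) → ×s → (3.73428,0.98389) → (3.73,0.98)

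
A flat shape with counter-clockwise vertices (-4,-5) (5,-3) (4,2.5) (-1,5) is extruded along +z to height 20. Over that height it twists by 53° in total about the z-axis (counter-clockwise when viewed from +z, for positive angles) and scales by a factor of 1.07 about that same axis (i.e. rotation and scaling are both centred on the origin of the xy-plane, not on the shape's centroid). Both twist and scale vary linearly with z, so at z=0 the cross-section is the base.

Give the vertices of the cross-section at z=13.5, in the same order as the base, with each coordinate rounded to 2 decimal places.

Cross-section at z=13.5: (-0.34,-6.70) (6.08,0.51) (1.87,4.57) (-3.91,3.64)

t = z/height = 13.5/20 = 0.675
s = 1 + (scale-1)·z/height = 1 + (1.07-1)·13.5/20 = 1.047250
θ = twist·z/height = 53°·13.5/20 = 35.7750° = 0.624392 rad
cos θ = 0.811319, sin θ = 0.584604 (intermediates below are computed at full precision and shown rounded to 5 d.p.)
v1: (-4,-5) → rotate → (-0.32226,-6.39501) → ×s → (-0.33748,-6.69717) → (-0.34,-6.70)
v2: (5,-3) → rotate → (5.81041,0.48906) → ×s → (6.08495,0.51217) → (6.08,0.51)
v3: (4,2.5) → rotate → (1.78377,4.36671) → ×s → (1.86805,4.57304) → (1.87,4.57)
v4: (-1,5) → rotate → (-3.73434,3.47199) → ×s → (-3.91079,3.63604) → (-3.91,3.64)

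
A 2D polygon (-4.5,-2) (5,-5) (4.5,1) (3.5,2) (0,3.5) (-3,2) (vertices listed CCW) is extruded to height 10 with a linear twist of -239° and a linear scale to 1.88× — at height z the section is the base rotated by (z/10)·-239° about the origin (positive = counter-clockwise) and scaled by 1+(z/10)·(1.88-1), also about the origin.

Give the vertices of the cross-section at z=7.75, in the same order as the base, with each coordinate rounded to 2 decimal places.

Cross-section at z=7.75: (7.84,2.66) (-7.61,9.14) (-7.69,-0.99) (-6.17,-2.81) (-0.54,-5.86) (4.72,-3.81)

t = z/height = 7.75/10 = 0.775
s = 1 + (scale-1)·z/height = 1 + (1.88-1)·7.75/10 = 1.682000
θ = twist·z/height = -239°·7.75/10 = -185.2250° = -3.232786 rad
cos θ = -0.995845, sin θ = 0.091067 (intermediates below are computed at full precision and shown rounded to 5 d.p.)
v1: (-4.5,-2) → rotate → (4.66344,1.58189) → ×s → (7.84390,2.66073) → (7.84,2.66)
v2: (5,-5) → rotate → (-4.52389,5.43456) → ×s → (-7.60918,9.14093) → (-7.61,9.14)
v3: (4.5,1) → rotate → (-4.57237,-0.58604) → ×s → (-7.69072,-0.98572) → (-7.69,-0.99)
v4: (3.5,2) → rotate → (-3.66759,-1.67295) → ×s → (-6.16889,-2.81391) → (-6.17,-2.81)
v5: (0,3.5) → rotate → (-0.31873,-3.48546) → ×s → (-0.53611,-5.86254) → (-0.54,-5.86)
v6: (-3,2) → rotate → (2.80540,-2.26489) → ×s → (4.71868,-3.80955) → (4.72,-3.81)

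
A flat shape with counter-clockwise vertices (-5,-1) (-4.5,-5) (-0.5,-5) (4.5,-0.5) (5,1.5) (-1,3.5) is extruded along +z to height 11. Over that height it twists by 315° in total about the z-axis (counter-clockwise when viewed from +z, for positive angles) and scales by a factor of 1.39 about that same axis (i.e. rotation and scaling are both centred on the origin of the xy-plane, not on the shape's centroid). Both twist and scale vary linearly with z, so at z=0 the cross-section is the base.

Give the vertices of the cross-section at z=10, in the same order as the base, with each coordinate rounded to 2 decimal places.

t = z/height = 10/11 = 0.909091
s = 1 + (scale-1)·z/height = 1 + (1.39-1)·10/11 = 1.354545
θ = twist·z/height = 315°·10/11 = 286.3636° = 4.997988 rad
cos θ = 0.281733, sin θ = -0.959493 (intermediates below are computed at full precision and shown rounded to 5 d.p.)
v1: (-5,-1) → rotate → (-2.36816,4.51573) → ×s → (-3.20777,6.11676) → (-3.21,6.12)
v2: (-4.5,-5) → rotate → (-6.06526,2.90906) → ×s → (-8.21567,3.94045) → (-8.22,3.94)
v3: (-0.5,-5) → rotate → (-4.93833,-0.92892) → ×s → (-6.68919,-1.25826) → (-6.69,-1.26)
v4: (4.5,-0.5) → rotate → (0.78805,-4.45858) → ×s → (1.06745,-6.03936) → (1.07,-6.04)
v5: (5,1.5) → rotate → (2.84790,-4.37487) → ×s → (3.85761,-5.92595) → (3.86,-5.93)
v6: (-1,3.5) → rotate → (3.07649,1.94556) → ×s → (4.16725,2.63535) → (4.17,2.64)

Cross-section at z=10: (-3.21,6.12) (-8.22,3.94) (-6.69,-1.26) (1.07,-6.04) (3.86,-5.93) (4.17,2.64)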